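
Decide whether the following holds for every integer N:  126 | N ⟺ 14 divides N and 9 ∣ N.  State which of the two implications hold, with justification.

(⇒) If 126 ∣ N, write N = 126q. Since 126 = 9·14, N = 14·(9q), so 14 ∣ N; and since 126 = 14·9, N = 9·(14q), so 9 ∣ N.

(⇐) Suppose 14 ∣ N and 9 ∣ N. Any common multiple of 14 and 9 is a multiple of their lcm; here gcd(14, 9) = 1, so lcm(14, 9) = 14·9 = 126, so 126 ∣ N.

Both directions hold.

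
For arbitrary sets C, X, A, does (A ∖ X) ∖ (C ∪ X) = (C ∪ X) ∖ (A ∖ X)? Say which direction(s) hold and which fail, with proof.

Neither inclusion holds.

(⟹) This inclusion fails. Take C = ∅, X = ∅, A = {1}; then 1 ∈ (A ∖ X) ∖ (C ∪ X) but 1 ∉ (C ∪ X) ∖ (A ∖ X).

(⟸) This inclusion fails. Take C = {1}, X = ∅, A = ∅; then 1 ∈ (C ∪ X) ∖ (A ∖ X) but 1 ∉ (A ∖ X) ∖ (C ∪ X).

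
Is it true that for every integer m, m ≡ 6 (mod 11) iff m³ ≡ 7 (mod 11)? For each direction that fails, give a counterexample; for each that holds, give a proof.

Both directions hold.

(⇐) Suppose m³ ≡ 7 (mod 11). The only residue r in {0, …, 10} with r³ ≡ 7 (mod 11) is r = 6, so m ≡ 6 (mod 11).

(⇒) Suppose m ≡ 6 (mod 11). Write m = 11j + 6. Then (11j + 6)³ = 1331j³ + 2178j² + 1188j + 216 = 11(121j³ + 198j² + 108j + 19) + 7, so m³ ≡ 7 (mod 11).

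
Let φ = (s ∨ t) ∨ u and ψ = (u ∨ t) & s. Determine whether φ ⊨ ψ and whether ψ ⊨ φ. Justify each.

Only the reverse direction holds.

[⇒] This fails. Under u = T, s = F, t = F, the left side is true but the right side is false.

[⇐] Assume the antecedent. If u is true, (s ∨ t) ∨ u reduces to true regardless of the other variables. If u is false, the antecedent forces (u = F, s = T, t = T), and (s ∨ t) ∨ u holds there. Either way (s ∨ t) ∨ u holds.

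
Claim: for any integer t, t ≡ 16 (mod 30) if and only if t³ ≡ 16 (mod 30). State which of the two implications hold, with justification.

Both implications hold.

(←) Suppose t³ ≡ 16 (mod 30). The only residue r in {0, …, 29} with r³ ≡ 16 (mod 30) is r = 16, so t ≡ 16 (mod 30).

(→) Suppose t ≡ 16 (mod 30). Write t = 30j + 16. Then (30j + 16)³ = 27000j³ + 43200j² + 23040j + 4096 = 30(900j³ + 1440j² + 768j + 136) + 16, so t³ ≡ 16 (mod 30).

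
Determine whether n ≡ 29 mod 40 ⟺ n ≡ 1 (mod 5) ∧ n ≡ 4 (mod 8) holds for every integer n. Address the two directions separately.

(⇒) This fails: n = 29 gives 29 ≡ 29 (mod 40) but 29 ≡ 4 (mod 5), so the conjunction on the right does not hold.

(⇐) This fails: n = 36 satisfies both congruences on the right (36 ≡ 1 mod 5 and 36 ≡ 4 mod 8) yet 36 ≡ 36 (mod 40), not 29.

Neither direction holds.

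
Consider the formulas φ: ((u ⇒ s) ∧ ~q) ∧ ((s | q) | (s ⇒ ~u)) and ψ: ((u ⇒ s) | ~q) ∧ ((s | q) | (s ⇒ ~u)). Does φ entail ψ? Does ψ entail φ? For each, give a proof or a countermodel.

Not equivalent: only (⇒) holds.

[⇒] Assume the antecedent. If s is true, the consequent reduces to true regardless of the other variables. If s is false, the antecedent forces (s = F, q = F, u = F), and the consequent holds there. Either way the consequent holds.

[⇐] This fails. Under s = F, q = T, u = F, the left side is false but the right side is true.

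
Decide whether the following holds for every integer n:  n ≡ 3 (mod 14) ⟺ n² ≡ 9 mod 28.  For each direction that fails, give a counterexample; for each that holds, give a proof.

Only the forward implication holds.

(→) Suppose n ≡ 3 (mod 14). Working modulo 28, n ∈ {3, 17}; for each such r, r² ≡ 9 (mod 28).

(←) This fails: take n = 11. Then 11² = 121 ≡ 9 (mod 28), yet 11 ≡ 11 (mod 14), not 3.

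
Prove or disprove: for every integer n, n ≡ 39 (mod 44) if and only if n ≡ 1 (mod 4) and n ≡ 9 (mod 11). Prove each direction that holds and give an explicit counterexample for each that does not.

Neither implication holds.

(⇒) This fails: n = 39 gives 39 ≡ 39 (mod 44) but 39 ≡ 3 (mod 4), so the conjunction on the right does not hold.

(⇐) This fails: n = 9 satisfies both congruences on the right (9 ≡ 1 mod 4 and 9 ≡ 9 mod 11) yet 9 ≡ 9 (mod 44), not 39.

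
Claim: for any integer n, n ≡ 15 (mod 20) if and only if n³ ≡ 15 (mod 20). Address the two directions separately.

Both implications hold.

(→) Suppose n ≡ 15 (mod 20). Write n = 20j + 15. Then (20j + 15)³ = 8000j³ + 18000j² + 13500j + 3375 = 20(400j³ + 900j² + 675j + 168) + 15, so n³ ≡ 15 (mod 20).

(←) Conversely, suppose n³ ≡ 15 (mod 20). The only residue r in {0, …, 19} with r³ ≡ 15 (mod 20) is r = 15, so n ≡ 15 (mod 20).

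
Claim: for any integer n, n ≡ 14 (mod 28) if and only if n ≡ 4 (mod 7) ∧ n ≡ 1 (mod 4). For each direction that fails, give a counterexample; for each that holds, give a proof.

Forward direction. This fails: n = 14 gives 14 ≡ 14 (mod 28) but 14 ≡ 0 (mod 7), so the conjunction on the right does not hold.

Converse. This fails: n = 25 satisfies both congruences on the right (25 ≡ 4 mod 7 and 25 ≡ 1 mod 4) yet 25 ≡ 25 (mod 28), not 14.

Neither direction holds.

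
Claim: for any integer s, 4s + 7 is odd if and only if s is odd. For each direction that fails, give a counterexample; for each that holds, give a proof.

(⇒) fails; (⇐) holds.

[⇒] This fails: take s = 6. Then 4s + 7 = 31, which is odd, yet s = 6 is even, not odd.

[⇐] Suppose s is odd. Since 4 is even, 4s is even for every s, so 4s + 7 has the same parity as 7, which is odd. Hence 4s + 7 is odd.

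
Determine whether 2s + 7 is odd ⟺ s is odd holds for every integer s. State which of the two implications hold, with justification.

Not equivalent: only (⇐) holds.

(⟸) Suppose s is odd. Since 2 is even, 2s is even for every s, so 2s + 7 has the same parity as 7, which is odd. Hence 2s + 7 is odd.

(⟹) This fails: take s = 6. Then 2s + 7 = 19, which is odd, yet s = 6 is even, not odd.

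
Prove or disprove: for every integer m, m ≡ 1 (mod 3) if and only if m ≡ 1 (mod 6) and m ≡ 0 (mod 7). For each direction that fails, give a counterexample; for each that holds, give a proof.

Only the converse holds.

[⇒] This fails: m = 1 gives 1 ≡ 1 (mod 3) but 1 ≡ 1 (mod 7), so the conjunction on the right does not hold.

[⇐] Conversely, if m ≡ 1 (mod 6) and m ≡ 0 (mod 7), then by the Chinese remainder theorem m ≡ 7 (mod 42). Since 7 ≡ 1 (mod 3) and 3 ∣ 42, we get m ≡ 1 (mod 3).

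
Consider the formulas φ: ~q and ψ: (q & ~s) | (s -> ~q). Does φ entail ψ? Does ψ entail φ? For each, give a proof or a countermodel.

(→) Assume the antecedent. If s is true, the antecedent forces (s = T, q = F), and (q & ~s) | (s -> ~q) holds there. If s is false, (q & ~s) | (s -> ~q) reduces to true regardless of the other variables. Either way (q & ~s) | (s -> ~q) holds.

(←) This fails. Under s = F, q = T, the left side is false but the right side is true.

Only the forward direction holds.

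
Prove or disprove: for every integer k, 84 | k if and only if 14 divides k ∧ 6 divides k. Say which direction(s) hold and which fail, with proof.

Only the forward implication holds.

[⇐] This fails: take k = 42. Both 14 ∣ 42 and 6 ∣ 42, yet 42 is not a multiple of 84 (since 42 = 0·84 + 42), so 84 ∤ 42.

[⇒] If 84 ∣ k, write k = 84q. Since 84 = 6·14, k = 14·(6q), so 14 ∣ k; and since 84 = 14·6, k = 6·(14q), so 6 ∣ k.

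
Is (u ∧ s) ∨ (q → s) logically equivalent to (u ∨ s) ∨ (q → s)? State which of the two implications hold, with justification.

Only the forward implication holds.

(←) This fails. Under q = T, u = T, s = F, the left side is false but the right side is true.

(→) Assume the antecedent. If q is true, the antecedent forces (q = T, u = F, s = T) or (q = T, u = T, s = T), and (u ∨ s) ∨ (q → s) holds there. If q is false, (u ∨ s) ∨ (q → s) reduces to true regardless of the other variables. Either way (u ∨ s) ∨ (q → s) holds.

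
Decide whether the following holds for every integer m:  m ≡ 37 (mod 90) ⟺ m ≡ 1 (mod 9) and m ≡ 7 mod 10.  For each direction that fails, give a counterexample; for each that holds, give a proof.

Equivalent; both directions hold.

(⇐) If m ≡ 1 (mod 9) and m ≡ 7 (mod 10), then by the Chinese remainder theorem m ≡ 37 (mod 90). This is exactly m ≡ 37 (mod 90).

(⇒) Suppose m ≡ 37 (mod 90); write m = 90j + 37. Since 9 ∣ 90, reducing mod 9 gives m ≡ 37 ≡ 1 (mod 9); since 10 ∣ 90, reducing mod 10 gives m ≡ 37 ≡ 7 (mod 10).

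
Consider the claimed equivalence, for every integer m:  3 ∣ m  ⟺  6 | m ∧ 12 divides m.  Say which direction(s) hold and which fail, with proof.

[⇒] This fails: take m = 3. Certainly 3 ∣ 3, but 6 ∤ 3.

[⇐] Suppose 6 ∣ m and 12 ∣ m. Any common multiple of 6 and 12 is a multiple of their lcm; here lcm(6, 12) = 6·12/gcd(6, 12) = 72/6 = 12, so 12 ∣ m. Since 3 ∣ 12, it follows that 3 ∣ m.

(⇒) fails; (⇐) holds.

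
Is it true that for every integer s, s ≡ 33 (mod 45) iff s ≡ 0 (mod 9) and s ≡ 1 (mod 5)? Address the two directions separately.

Forward direction. This fails: s = 33 gives 33 ≡ 33 (mod 45) but 33 ≡ 6 (mod 9), so the conjunction on the right does not hold.

Converse. This fails: s = 36 satisfies both congruences on the right (36 ≡ 0 mod 9 and 36 ≡ 1 mod 5) yet 36 ≡ 36 (mod 45), not 33.

(⇒) fails and (⇐) fails.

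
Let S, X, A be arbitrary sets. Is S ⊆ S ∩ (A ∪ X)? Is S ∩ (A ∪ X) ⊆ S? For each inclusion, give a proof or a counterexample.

(⊇) Let x ∈ S ∩ (A ∪ X). Then either x ∈ S ∩ X and x ∉ A; or x ∈ S ∩ A and x ∉ X; or x ∈ S ∩ X ∩ A. In each case x ∈ S, so S ∩ (A ∪ X) ⊆ S.

(⊆) This inclusion fails. Take S = {1}, X = ∅, A = ∅; then 1 ∈ S but 1 ∉ S ∩ (A ∪ X).

(⊆) fails; (⊇) holds.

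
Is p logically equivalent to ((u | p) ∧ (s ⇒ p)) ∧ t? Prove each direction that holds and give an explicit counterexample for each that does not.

Neither direction holds.

(⟹) This fails. Under t = F, p = T, u = F, s = F, the left side is true but the right side is false.

(⟸) This fails. Under t = T, p = F, u = T, s = F, the left side is false but the right side is true.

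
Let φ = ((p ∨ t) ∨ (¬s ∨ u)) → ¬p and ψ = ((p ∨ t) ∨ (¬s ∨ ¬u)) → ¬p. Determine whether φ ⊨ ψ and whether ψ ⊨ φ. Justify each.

(⇒) Assume the antecedent. If p is true, the antecedent cannot hold. If p is false, ((p ∨ t) ∨ (¬s ∨ ¬u)) → ¬p reduces to true regardless of the other variables. Either way ((p ∨ t) ∨ (¬s ∨ ¬u)) → ¬p holds.

(⇐) Assume the antecedent. If p is true, the antecedent cannot hold. If p is false, ((p ∨ t) ∨ (¬s ∨ u)) → ¬p reduces to true regardless of the other variables. Either way ((p ∨ t) ∨ (¬s ∨ u)) → ¬p holds.

Both directions hold; the statement is true.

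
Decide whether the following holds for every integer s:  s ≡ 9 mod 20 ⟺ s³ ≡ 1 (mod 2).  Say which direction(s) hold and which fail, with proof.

(→) Suppose s ≡ 9 (mod 20). Then s³ ≡ 9³ = 729 (mod 20), and since 2 ∣ 20, also s³ ≡ 1 (mod 2).

(←) This fails: take s = 1. Then 1³ = 1 ≡ 1 (mod 2), yet 1 ≡ 1 (mod 20), not 9.

Only the forward direction holds.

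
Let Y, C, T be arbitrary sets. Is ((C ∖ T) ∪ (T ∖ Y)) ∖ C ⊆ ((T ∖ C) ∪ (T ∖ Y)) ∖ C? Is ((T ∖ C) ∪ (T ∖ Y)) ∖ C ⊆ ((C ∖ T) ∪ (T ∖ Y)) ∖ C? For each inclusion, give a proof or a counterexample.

(⊆) holds; (⊇) fails.

Reverse inclusion. This inclusion fails. Take Y = {1}, C = ∅, T = {1}; then 1 ∈ ((T ∖ C) ∪ (T ∖ Y)) ∖ C but 1 ∉ ((C ∖ T) ∪ (T ∖ Y)) ∖ C.

Forward inclusion. Let x ∈ ((C ∖ T) ∪ (T ∖ Y)) ∖ C. Then x ∈ T and x ∉ Y, C, from which x ∈ ((T ∖ C) ∪ (T ∖ Y)) ∖ C.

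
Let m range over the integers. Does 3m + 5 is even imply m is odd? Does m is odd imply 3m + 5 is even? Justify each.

Converse. Suppose m is odd; write m = 2j + 1. Then 3m + 5 = 3·(2j + 1) + 5 = 2·3j + 8, which is even.

Forward direction. Suppose 3m + 5 is even. Since 3 is odd, 3m and m have the same parity, so 3m + 5 ≡ m + 5 (mod 2). As 5 is odd, 3m + 5 is even exactly when m is odd. Thus m is odd.

Both directions hold; the statement is true.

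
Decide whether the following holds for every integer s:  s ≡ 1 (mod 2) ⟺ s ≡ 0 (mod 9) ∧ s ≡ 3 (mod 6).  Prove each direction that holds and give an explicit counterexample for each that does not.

Only the reverse direction holds.

Forward direction. This fails: s = 1 gives 1 ≡ 1 (mod 2) but 1 ≡ 1 (mod 9), so the conjunction on the right does not hold.

Converse. If s ≡ 0 (mod 9) and s ≡ 3 (mod 6), then by the Chinese remainder theorem s ≡ 9 (mod 18). Since 9 ≡ 1 (mod 2) and 2 ∣ 18, we get s ≡ 1 (mod 2).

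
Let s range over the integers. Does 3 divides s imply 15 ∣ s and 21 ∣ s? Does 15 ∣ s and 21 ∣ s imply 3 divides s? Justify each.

Converse. Suppose 15 ∣ s and 21 ∣ s. Any common multiple of 15 and 21 is a multiple of their lcm; here lcm(15, 21) = 15·21/gcd(15, 21) = 315/3 = 105, so 105 ∣ s. Since 3 ∣ 105, it follows that 3 ∣ s.

Forward direction. This fails: take s = 3. Certainly 3 ∣ 3, but 15 ∤ 3.

Only the converse holds.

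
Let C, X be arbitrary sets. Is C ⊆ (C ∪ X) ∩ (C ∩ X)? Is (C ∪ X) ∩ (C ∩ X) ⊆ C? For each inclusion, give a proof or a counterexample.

(⊆) This inclusion fails. Take C = {1}, X = ∅; then 1 ∈ C but 1 ∉ (C ∪ X) ∩ (C ∩ X).

(⊇) Let x ∈ (C ∪ X) ∩ (C ∩ X). Then x ∈ C ∩ X, from which x ∈ C.

Only the reverse inclusion holds.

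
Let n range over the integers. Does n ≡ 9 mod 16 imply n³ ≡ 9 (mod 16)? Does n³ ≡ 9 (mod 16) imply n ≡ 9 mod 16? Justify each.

Equivalent; both directions hold.

(⟹) Suppose n ≡ 9 mod 16. Write n = 16j + 9. Then (16j + 9)³ = 4096j³ + 6912j² + 3888j + 729 = 16(256j³ + 432j² + 243j + 45) + 9, so n³ ≡ 9 (mod 16).

(⟸) Conversely, suppose n³ ≡ 9 (mod 16). The only residue r in {0, …, 15} with r³ ≡ 9 (mod 16) is r = 9, so n ≡ 9 (mod 16).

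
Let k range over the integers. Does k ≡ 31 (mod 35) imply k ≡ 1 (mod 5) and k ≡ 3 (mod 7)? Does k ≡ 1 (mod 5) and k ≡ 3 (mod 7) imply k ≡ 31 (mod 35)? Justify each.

Both implications hold.

(⟹) Suppose k ≡ 31 (mod 35); write k = 35j + 31. Since 5 ∣ 35, reducing mod 5 gives k ≡ 31 ≡ 1 (mod 5); since 7 ∣ 35, reducing mod 7 gives k ≡ 31 ≡ 3 (mod 7).

(⟸) Conversely, if k ≡ 1 (mod 5) and k ≡ 3 (mod 7), then by the Chinese remainder theorem k ≡ 31 (mod 35). This is exactly k ≡ 31 (mod 35).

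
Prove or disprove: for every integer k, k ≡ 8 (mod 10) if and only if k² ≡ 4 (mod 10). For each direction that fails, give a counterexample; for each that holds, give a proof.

(⇐) This fails: take k = 2. Then 2² = 4 ≡ 4 (mod 10), yet 2 ≡ 2 (mod 10), not 8.

(⇒) Suppose k ≡ 8 (mod 10). Write k = 10j + 8. Then (10j + 8)² = 100j² + 160j + 64 = 10(10j² + 16j + 6) + 4, so k² ≡ 4 (mod 10).

Not equivalent: only (⇒) holds.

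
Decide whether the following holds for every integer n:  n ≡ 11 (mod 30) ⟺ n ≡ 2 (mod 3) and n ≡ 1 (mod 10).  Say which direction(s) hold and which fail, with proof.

Forward direction. Suppose n ≡ 11 (mod 30); write n = 30j + 11. Since 3 ∣ 30, reducing mod 3 gives n ≡ 11 ≡ 2 (mod 3); since 10 ∣ 30, reducing mod 10 gives n ≡ 11 ≡ 1 (mod 10).

Converse. If n ≡ 2 (mod 3) and n ≡ 1 (mod 10), then by the Chinese remainder theorem n ≡ 11 (mod 30). This is exactly n ≡ 11 (mod 30).

Both implications hold.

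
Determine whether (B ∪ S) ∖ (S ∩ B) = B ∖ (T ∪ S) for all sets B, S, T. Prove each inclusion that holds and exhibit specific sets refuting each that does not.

Forward inclusion. This inclusion fails. Take B = ∅, S = {1}, T = ∅; then 1 ∈ (B ∪ S) ∖ (S ∩ B) but 1 ∉ B ∖ (T ∪ S).

Reverse inclusion. Let x ∈ B ∖ (T ∪ S). Then x ∈ B and x ∉ S, T, from which x ∈ (B ∪ S) ∖ (S ∩ B).

Only the reverse inclusion holds.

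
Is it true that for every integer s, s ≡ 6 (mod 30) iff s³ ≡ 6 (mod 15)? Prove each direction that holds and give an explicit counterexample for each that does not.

The forward direction holds; the converse fails.

(⟹) Suppose s ≡ 6 (mod 30). Then s³ ≡ 6³ = 216 (mod 30), and since 15 ∣ 30, also s³ ≡ 6 (mod 15).

(⟸) This fails: take s = 21. Then 21³ = 9261 ≡ 6 (mod 15), yet 21 ≡ 21 (mod 30), not 6.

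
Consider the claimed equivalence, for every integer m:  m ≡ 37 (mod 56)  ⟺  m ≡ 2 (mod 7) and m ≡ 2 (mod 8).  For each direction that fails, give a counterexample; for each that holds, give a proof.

Both directions fail.

(⟹) This fails: m = 37 gives 37 ≡ 37 (mod 56) but 37 ≡ 5 (mod 8), so the conjunction on the right does not hold.

(⟸) This fails: m = 2 satisfies both congruences on the right (2 ≡ 2 mod 7 and 2 ≡ 2 mod 8) yet 2 ≡ 2 (mod 56), not 37.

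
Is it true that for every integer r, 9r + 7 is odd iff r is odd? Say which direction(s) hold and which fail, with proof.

Neither direction holds.

(⇒) This fails: r = 6 gives 9r + 7 = 61, which is odd, but 6 is even, not odd.

(⇐) This also fails: r = 1 is odd, but 9r + 7 = 16 is even, not odd.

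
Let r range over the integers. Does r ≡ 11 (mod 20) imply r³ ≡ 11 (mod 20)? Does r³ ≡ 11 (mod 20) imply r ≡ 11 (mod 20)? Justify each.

Both directions hold; the statement is true.

Converse. Suppose r³ ≡ 11 (mod 20). The only residue r in {0, …, 19} with r³ ≡ 11 (mod 20) is r = 11, so r ≡ 11 (mod 20).

Forward direction. Suppose r ≡ 11 (mod 20). Write r = 20j + 11. Then (20j + 11)³ = 8000j³ + 13200j² + 7260j + 1331 = 20(400j³ + 660j² + 363j + 66) + 11, so r³ ≡ 11 (mod 20).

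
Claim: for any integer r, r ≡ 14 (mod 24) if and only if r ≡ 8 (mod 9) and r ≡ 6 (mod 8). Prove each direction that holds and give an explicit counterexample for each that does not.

(⇒) This fails: r = 38 gives 38 ≡ 14 (mod 24) but 38 ≡ 2 (mod 9), so the conjunction on the right does not hold.

(⇐) Conversely, if r ≡ 8 (mod 9) and r ≡ 6 (mod 8), then by the Chinese remainder theorem r ≡ 62 (mod 72). Since 62 ≡ 14 (mod 24) and 24 ∣ 72, we get r ≡ 14 (mod 24).

Only the converse holds.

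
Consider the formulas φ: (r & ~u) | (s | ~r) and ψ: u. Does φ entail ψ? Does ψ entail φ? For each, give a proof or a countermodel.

(⇒) fails and (⇐) fails.

[⇒] This fails. Under u = F, s = F, r = F, the left side is true but the right side is false.

[⇐] This fails. Under u = T, s = F, r = T, the left side is false but the right side is true.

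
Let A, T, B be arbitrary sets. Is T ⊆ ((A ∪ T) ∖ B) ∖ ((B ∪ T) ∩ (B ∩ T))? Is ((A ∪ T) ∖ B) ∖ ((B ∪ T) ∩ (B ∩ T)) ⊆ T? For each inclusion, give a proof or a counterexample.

Forward inclusion. This inclusion fails. Take A = ∅, T = {1}, B = {1}; then 1 ∈ T but 1 ∉ ((A ∪ T) ∖ B) ∖ ((B ∪ T) ∩ (B ∩ T)).

Reverse inclusion. This inclusion fails. Take A = {1}, T = ∅, B = ∅; then 1 ∈ ((A ∪ T) ∖ B) ∖ ((B ∪ T) ∩ (B ∩ T)) but 1 ∉ T.

(⊆) fails and (⊇) fails.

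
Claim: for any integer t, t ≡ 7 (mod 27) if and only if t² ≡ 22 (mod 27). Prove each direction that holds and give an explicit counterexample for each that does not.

(⟹) Suppose t ≡ 7 (mod 27). Write t = 27j + 7. Then (27j + 7)² = 729j² + 378j + 49 = 27(27j² + 14j + 1) + 22, so t² ≡ 22 (mod 27).

(⟸) This fails: take t = 20. Then 20² = 400 ≡ 22 (mod 27), yet 20 ≡ 20 (mod 27), not 7.

Only the forward direction holds.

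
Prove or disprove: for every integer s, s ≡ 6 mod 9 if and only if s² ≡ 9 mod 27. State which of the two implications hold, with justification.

(⇒) holds; (⇐) fails.

(⇒) Suppose s ≡ 6 (mod 9). Working modulo 27, s ∈ {6, 15, 24}; for each such r, r² ≡ 9 (mod 27).

(⇐) This fails: take s = 3. Then 3² = 9 ≡ 9 (mod 27), yet 3 ≡ 3 (mod 9), not 6.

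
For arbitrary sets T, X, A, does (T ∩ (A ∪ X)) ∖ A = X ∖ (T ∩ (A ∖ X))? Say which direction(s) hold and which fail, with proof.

Reverse inclusion. This inclusion fails. Take T = ∅, X = {1}, A = ∅; then 1 ∈ X ∖ (T ∩ (A ∖ X)) but 1 ∉ (T ∩ (A ∪ X)) ∖ A.

Forward inclusion. Let x ∈ (T ∩ (A ∪ X)) ∖ A. Then x ∈ T ∩ X and x ∉ A, from which x ∈ X ∖ (T ∩ (A ∖ X)).

The sets are not equal: only the forward inclusion holds.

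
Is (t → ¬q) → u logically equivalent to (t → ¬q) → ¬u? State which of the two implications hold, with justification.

(⟹) This fails. Under u = T, q = F, t = F, the left side is true but the right side is false.

(⟸) This fails. Under u = F, q = F, t = F, the left side is false but the right side is true.

Neither implication holds.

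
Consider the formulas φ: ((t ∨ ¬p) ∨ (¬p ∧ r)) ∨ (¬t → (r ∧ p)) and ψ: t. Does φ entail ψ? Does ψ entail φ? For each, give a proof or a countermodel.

[⇐] Assume the antecedent. If t is true, the consequent reduces to true regardless of the other variables. If t is false, the antecedent cannot hold. Either way the consequent holds.

[⇒] This fails. Under t = F, p = F, r = F, the left side is true but the right side is false.

The forward direction fails; the converse holds.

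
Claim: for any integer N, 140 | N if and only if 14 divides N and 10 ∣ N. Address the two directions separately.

(⇒) holds; (⇐) fails.

(⟸) This fails: take N = 70. Both 14 ∣ 70 and 10 ∣ 70, yet 70 is not a multiple of 140 (since 70 = 0·140 + 70), so 140 ∤ 70.

(⟹) If 140 ∣ N, write N = 140q. Since 140 = 10·14, N = 14·(10q), so 14 ∣ N; and since 140 = 14·10, N = 10·(14q), so 10 ∣ N.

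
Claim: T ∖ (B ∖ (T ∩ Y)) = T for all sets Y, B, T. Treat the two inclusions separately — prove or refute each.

Reverse inclusion. This inclusion fails. Take Y = ∅, B = {1}, T = {1}; then 1 ∈ T but 1 ∉ T ∖ (B ∖ (T ∩ Y)).

Forward inclusion. Let x ∈ T ∖ (B ∖ (T ∩ Y)). Then either x ∈ T and x ∉ Y, B; or x ∈ Y ∩ T and x ∉ B; or x ∈ Y ∩ B ∩ T. In each case x ∈ T, so T ∖ (B ∖ (T ∩ Y)) ⊆ T.

The sets are not equal: only the forward inclusion holds.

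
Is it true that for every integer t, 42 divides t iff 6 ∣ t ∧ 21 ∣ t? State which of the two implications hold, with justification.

[⇒] If 42 ∣ t, write t = 42q. Since 42 = 7·6, t = 6·(7q), so 6 ∣ t; and since 42 = 2·21, t = 21·(2q), so 21 ∣ t.

[⇐] Suppose 6 ∣ t and 21 ∣ t. Any common multiple of 6 and 21 is a multiple of their lcm; here lcm(6, 21) = 6·21/gcd(6, 21) = 126/3 = 42, so 42 ∣ t.

Both directions hold.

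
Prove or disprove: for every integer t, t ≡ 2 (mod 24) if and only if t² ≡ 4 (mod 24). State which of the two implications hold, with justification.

(⟹) Suppose t ≡ 2 (mod 24). Write t = 24j + 2. Then (24j + 2)² = 576j² + 96j + 4 = 24(24j² + 4j) + 4, so t² ≡ 4 (mod 24).

(⟸) This fails: take t = 10. Then 10² = 100 ≡ 4 (mod 24), yet 10 ≡ 10 (mod 24), not 2.

Not equivalent: only (⇒) holds.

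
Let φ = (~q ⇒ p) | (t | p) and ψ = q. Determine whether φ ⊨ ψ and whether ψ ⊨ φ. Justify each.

Only the reverse direction holds.

[⇒] This fails. Under p = T, t = F, q = F, the left side is true but the right side is false.

[⇐] Assume the antecedent. If p is true, (~q ⇒ p) | (t | p) reduces to true regardless of the other variables. If p is false, the antecedent forces (p = F, t = F, q = T) or (p = F, t = T, q = T), and (~q ⇒ p) | (t | p) holds there. Either way (~q ⇒ p) | (t | p) holds.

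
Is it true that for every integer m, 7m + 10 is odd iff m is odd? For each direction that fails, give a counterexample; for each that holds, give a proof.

[⇒] Suppose 7m + 10 is odd. Since 7 is odd, 7m and m have the same parity, so 7m + 10 ≡ m + 10 (mod 2). As 10 is even, 7m + 10 is odd exactly when m is odd. Thus m is odd.

[⇐] Conversely, suppose m is odd; write m = 2j + 1. Then 7m + 10 = 7·(2j + 1) + 10 = 2·7j + 17, which is odd.

Both directions hold.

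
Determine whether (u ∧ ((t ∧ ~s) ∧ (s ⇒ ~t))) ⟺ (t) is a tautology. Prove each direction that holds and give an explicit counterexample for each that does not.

Forward direction. Assume the antecedent. If t is true, t reduces to true regardless of the other variables. If t is false, the antecedent cannot hold. Either way t holds.

Converse. This fails. Under t = T, s = F, u = F, the left side is false but the right side is true.

Only the forward direction holds.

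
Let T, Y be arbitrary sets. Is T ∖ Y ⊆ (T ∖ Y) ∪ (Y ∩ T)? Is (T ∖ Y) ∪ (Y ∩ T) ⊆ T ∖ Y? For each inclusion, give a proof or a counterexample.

(⊇) This inclusion fails. Take T = {1}, Y = {1}; then 1 ∈ (T ∖ Y) ∪ (Y ∩ T) but 1 ∉ T ∖ Y.

(⊆) Let x ∈ T ∖ Y. Then x ∈ T and x ∉ Y, from which x ∈ (T ∖ Y) ∪ (Y ∩ T).

The sets are not equal: only the forward inclusion holds.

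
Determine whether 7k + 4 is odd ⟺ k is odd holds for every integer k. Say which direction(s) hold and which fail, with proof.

Forward direction. Suppose 7k + 4 is odd. Since 7 is odd, 7k and k have the same parity, so 7k + 4 ≡ k + 4 (mod 2). As 4 is even, 7k + 4 is odd exactly when k is odd. Thus k is odd.

Converse. Suppose k is odd; write k = 2j + 1. Then 7k + 4 = 7·(2j + 1) + 4 = 2·7j + 11, which is odd.

Both directions hold.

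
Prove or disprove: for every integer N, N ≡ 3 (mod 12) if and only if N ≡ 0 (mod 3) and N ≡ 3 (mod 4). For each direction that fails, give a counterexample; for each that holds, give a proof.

(⟹) Suppose N ≡ 3 (mod 12); write N = 12j + 3. Since 3 ∣ 12, reducing mod 3 gives N ≡ 3 ≡ 0 (mod 3); since 4 ∣ 12, reducing mod 4 gives N ≡ 3 (mod 4).

(⟸) Conversely, if N ≡ 0 (mod 3) and N ≡ 3 (mod 4), then by the Chinese remainder theorem N ≡ 3 (mod 12). This is exactly N ≡ 3 (mod 12).

The biconditional holds.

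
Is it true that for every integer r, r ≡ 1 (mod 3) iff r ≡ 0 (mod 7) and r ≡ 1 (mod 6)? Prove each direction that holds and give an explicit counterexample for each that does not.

Not equivalent: only (⇐) holds.

(⇒) This fails: r = 1 gives 1 ≡ 1 (mod 3) but 1 ≡ 1 (mod 7), so the conjunction on the right does not hold.

(⇐) Conversely, if r ≡ 0 (mod 7) and r ≡ 1 (mod 6), then by the Chinese remainder theorem r ≡ 7 (mod 42). Since 7 ≡ 1 (mod 3) and 3 ∣ 42, we get r ≡ 1 (mod 3).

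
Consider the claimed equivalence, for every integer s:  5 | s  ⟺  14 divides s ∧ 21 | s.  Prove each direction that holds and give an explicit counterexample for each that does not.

[⇒] This fails: take s = 5. Certainly 5 ∣ 5, but 14 ∤ 5.

[⇐] This fails: take s = 42. Both 14 ∣ 42 and 21 ∣ 42, yet 42 is not a multiple of 5 (since 42 = 8·5 + 2), so 5 ∤ 42.

Both directions fail.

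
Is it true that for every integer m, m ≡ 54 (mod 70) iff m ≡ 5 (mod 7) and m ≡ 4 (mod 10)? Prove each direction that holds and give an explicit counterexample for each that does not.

Equivalent; both directions hold.

Forward direction. Suppose m ≡ 54 (mod 70); write m = 70j + 54. Since 7 ∣ 70, reducing mod 7 gives m ≡ 54 ≡ 5 (mod 7); since 10 ∣ 70, reducing mod 10 gives m ≡ 54 ≡ 4 (mod 10).

Converse. If m ≡ 5 (mod 7) and m ≡ 4 (mod 10), then by the Chinese remainder theorem m ≡ 54 (mod 70). This is exactly m ≡ 54 (mod 70).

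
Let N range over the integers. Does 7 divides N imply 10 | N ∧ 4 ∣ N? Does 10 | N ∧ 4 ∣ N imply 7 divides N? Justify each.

Neither implication holds.

(⇒) This fails: take N = 7. Certainly 7 ∣ 7, but 10 ∤ 7.

(⇐) This fails: take N = 20. Both 10 ∣ 20 and 4 ∣ 20, yet 20 is not a multiple of 7 (since 20 = 2·7 + 6), so 7 ∤ 20.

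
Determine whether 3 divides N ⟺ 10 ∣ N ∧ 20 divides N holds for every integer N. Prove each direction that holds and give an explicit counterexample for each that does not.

(⇒) This fails: take N = 3. Certainly 3 ∣ 3, but 10 ∤ 3.

(⇐) This fails: take N = 20. Both 10 ∣ 20 and 20 ∣ 20, yet 20 is not a multiple of 3 (since 20 = 6·3 + 2), so 3 ∤ 20.

(⇒) fails and (⇐) fails.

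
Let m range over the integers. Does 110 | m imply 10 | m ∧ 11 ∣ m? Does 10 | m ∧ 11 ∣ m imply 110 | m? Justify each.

(⟹) If 110 ∣ m, write m = 110q. Since 110 = 11·10, m = 10·(11q), so 10 ∣ m; and since 110 = 10·11, m = 11·(10q), so 11 ∣ m.

(⟸) Suppose 10 ∣ m and 11 ∣ m. Any common multiple of 10 and 11 is a multiple of their lcm; here gcd(10, 11) = 1, so lcm(10, 11) = 10·11 = 110, so 110 ∣ m.

Both implications hold.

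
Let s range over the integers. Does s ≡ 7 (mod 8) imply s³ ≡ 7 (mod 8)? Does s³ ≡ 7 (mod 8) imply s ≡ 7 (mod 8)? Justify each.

(→) Suppose s ≡ 7 (mod 8). Write s = 8j + 7. Then (8j + 7)³ = 512j³ + 1344j² + 1176j + 343 = 8(64j³ + 168j² + 147j + 42) + 7, so s³ ≡ 7 (mod 8).

(←) Conversely, suppose s³ ≡ 7 (mod 8). The only residue r in {0, …, 7} with r³ ≡ 7 (mod 8) is r = 7, so s ≡ 7 (mod 8).

Both implications hold.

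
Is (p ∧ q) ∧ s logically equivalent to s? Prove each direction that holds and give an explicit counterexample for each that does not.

Only the forward implication holds.

(→) Assume the antecedent. If q is true, the antecedent forces (q = T, s = T, p = T), and s holds there. If q is false, the antecedent cannot hold. Either way s holds.

(←) This fails. Under q = F, s = T, p = F, the left side is false but the right side is true.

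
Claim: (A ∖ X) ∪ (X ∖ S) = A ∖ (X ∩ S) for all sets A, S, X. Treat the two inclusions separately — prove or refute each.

The sets are not equal: only the reverse inclusion holds.

(⊆) This inclusion fails. Take A = ∅, S = ∅, X = {1}; then 1 ∈ (A ∖ X) ∪ (X ∖ S) but 1 ∉ A ∖ (X ∩ S).

(⊇) Let x ∈ A ∖ (X ∩ S). Then either x ∈ A and x ∉ S, X; or x ∈ A ∩ S and x ∉ X; or x ∈ A ∩ X and x ∉ S. In each case x ∈ (A ∖ X) ∪ (X ∖ S), so A ∖ (X ∩ S) ⊆ (A ∖ X) ∪ (X ∖ S).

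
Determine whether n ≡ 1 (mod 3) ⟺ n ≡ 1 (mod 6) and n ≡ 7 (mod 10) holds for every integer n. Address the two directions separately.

Not equivalent: only (⇐) holds.

[⇒] This fails: n = 1 gives 1 ≡ 1 (mod 3) but 1 ≡ 1 (mod 10), so the conjunction on the right does not hold.

[⇐] Conversely, if n ≡ 1 (mod 6) and n ≡ 7 (mod 10), then by the Chinese remainder theorem n ≡ 7 (mod 30). Since 7 ≡ 1 (mod 3) and 3 ∣ 30, we get n ≡ 1 (mod 3).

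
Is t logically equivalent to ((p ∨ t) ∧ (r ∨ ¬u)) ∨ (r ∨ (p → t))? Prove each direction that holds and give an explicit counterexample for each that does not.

Only the forward implication holds.

(⟹) Assume the antecedent. If t is true, the consequent reduces to true regardless of the other variables. If t is false, the antecedent cannot hold. Either way the consequent holds.

(⟸) This fails. Under u = F, r = F, p = F, t = F, the left side is false but the right side is true.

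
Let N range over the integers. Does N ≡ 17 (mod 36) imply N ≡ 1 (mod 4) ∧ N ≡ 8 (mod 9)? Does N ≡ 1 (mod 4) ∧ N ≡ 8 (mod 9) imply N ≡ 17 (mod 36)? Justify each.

The biconditional holds.

(⟹) Suppose N ≡ 17 (mod 36); write N = 36j + 17. Since 4 ∣ 36, reducing mod 4 gives N ≡ 17 ≡ 1 (mod 4); since 9 ∣ 36, reducing mod 9 gives N ≡ 17 ≡ 8 (mod 9).

(⟸) Conversely, if N ≡ 1 (mod 4) and N ≡ 8 (mod 9), then by the Chinese remainder theorem N ≡ 17 (mod 36). This is exactly N ≡ 17 (mod 36).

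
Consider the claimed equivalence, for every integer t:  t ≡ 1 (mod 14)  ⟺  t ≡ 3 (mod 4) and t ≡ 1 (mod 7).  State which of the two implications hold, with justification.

The forward direction fails; the converse holds.

(⇒) This fails: t = 1 gives 1 ≡ 1 (mod 14) but 1 ≡ 1 (mod 4), so the conjunction on the right does not hold.

(⇐) Conversely, if t ≡ 3 (mod 4) and t ≡ 1 (mod 7), then by the Chinese remainder theorem t ≡ 15 (mod 28). Since 15 ≡ 1 (mod 14) and 14 ∣ 28, we get t ≡ 1 (mod 14).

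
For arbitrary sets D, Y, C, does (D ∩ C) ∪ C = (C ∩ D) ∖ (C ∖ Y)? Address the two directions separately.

Only the reverse inclusion holds.

(⊆) This inclusion fails. Take D = ∅, Y = ∅, C = {1}; then 1 ∈ (D ∩ C) ∪ C but 1 ∉ (C ∩ D) ∖ (C ∖ Y).

(⊇) Let x ∈ (C ∩ D) ∖ (C ∖ Y). Then x ∈ D ∩ Y ∩ C, from which x ∈ (D ∩ C) ∪ C.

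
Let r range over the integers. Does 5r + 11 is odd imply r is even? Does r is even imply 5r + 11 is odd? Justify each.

(⇒) Suppose 5r + 11 is odd. Since 5 is odd, 5r and r have the same parity, so 5r + 11 ≡ r + 11 (mod 2). As 11 is odd, 5r + 11 is odd exactly when r is even. Thus r is even.

(⇐) Conversely, suppose r is even; write r = 2j. Then 5r + 11 = 5·(2j) + 11 = 2·5j + 11, which is odd.

Both directions hold.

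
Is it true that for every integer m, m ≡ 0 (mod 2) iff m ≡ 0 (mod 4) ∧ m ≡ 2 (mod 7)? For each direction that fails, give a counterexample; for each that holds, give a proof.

(⇐) If m ≡ 0 (mod 4) and m ≡ 2 (mod 7), then by the Chinese remainder theorem m ≡ 16 (mod 28). Since 16 ≡ 0 (mod 2) and 2 ∣ 28, we get m ≡ 0 (mod 2).

(⇒) This fails: m = 0 gives 0 ≡ 0 (mod 2) but 0 ≡ 0 (mod 7), so the conjunction on the right does not hold.

Not equivalent: only (⇐) holds.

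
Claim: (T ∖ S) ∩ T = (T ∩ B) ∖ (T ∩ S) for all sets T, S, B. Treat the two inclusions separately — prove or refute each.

Forward inclusion. This inclusion fails. Take T = {1}, S = ∅, B = ∅; then 1 ∈ (T ∖ S) ∩ T but 1 ∉ (T ∩ B) ∖ (T ∩ S).

Reverse inclusion. Let x ∈ (T ∩ B) ∖ (T ∩ S). Then x ∈ T ∩ B and x ∉ S, from which x ∈ (T ∖ S) ∩ T.

(⊆) fails; (⊇) holds.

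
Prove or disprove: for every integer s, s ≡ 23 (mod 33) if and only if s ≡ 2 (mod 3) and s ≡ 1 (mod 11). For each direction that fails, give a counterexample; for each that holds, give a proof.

(→) Suppose s ≡ 23 (mod 33); write s = 33j + 23. Since 3 ∣ 33, reducing mod 3 gives s ≡ 23 ≡ 2 (mod 3); since 11 ∣ 33, reducing mod 11 gives s ≡ 23 ≡ 1 (mod 11).

(←) Conversely, if s ≡ 2 (mod 3) and s ≡ 1 (mod 11), then by the Chinese remainder theorem s ≡ 23 (mod 33). This is exactly s ≡ 23 (mod 33).

Both implications hold.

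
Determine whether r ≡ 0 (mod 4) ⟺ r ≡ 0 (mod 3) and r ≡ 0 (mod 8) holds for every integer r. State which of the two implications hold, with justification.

(⇒) This fails: r = 4 gives 4 ≡ 0 (mod 4) but 4 ≡ 1 (mod 3), so the conjunction on the right does not hold.

(⇐) Conversely, if r ≡ 0 (mod 3) and r ≡ 0 (mod 8), then by the Chinese remainder theorem r ≡ 0 (mod 24). Since 0 ≡ 0 (mod 4) and 4 ∣ 24, we get r ≡ 0 (mod 4).

The forward direction fails; the converse holds.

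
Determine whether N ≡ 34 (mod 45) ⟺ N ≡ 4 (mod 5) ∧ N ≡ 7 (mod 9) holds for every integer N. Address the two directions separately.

(←) If N ≡ 4 (mod 5) and N ≡ 7 (mod 9), then by the Chinese remainder theorem N ≡ 34 (mod 45). This is exactly N ≡ 34 (mod 45).

(→) Suppose N ≡ 34 (mod 45); write N = 45j + 34. Since 5 ∣ 45, reducing mod 5 gives N ≡ 34 ≡ 4 (mod 5); since 9 ∣ 45, reducing mod 9 gives N ≡ 34 ≡ 7 (mod 9).

Both directions hold.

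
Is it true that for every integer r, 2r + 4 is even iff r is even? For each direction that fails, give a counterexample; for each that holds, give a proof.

Only the converse holds.

(⇒) This fails: take r = 1. Then 2r + 4 = 6, which is even, yet r = 1 is odd, not even.

(⇐) Suppose r is even. Since 2 is even, 2r is even for every r, so 2r + 4 has the same parity as 4, which is even. Hence 2r + 4 is even.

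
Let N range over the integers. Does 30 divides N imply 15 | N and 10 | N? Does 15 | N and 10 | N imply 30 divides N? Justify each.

(⇒) If 30 ∣ N, write N = 30q. Since 30 = 2·15, N = 15·(2q), so 15 ∣ N; and since 30 = 3·10, N = 10·(3q), so 10 ∣ N.

(⇐) Suppose 15 ∣ N and 10 ∣ N. Any common multiple of 15 and 10 is a multiple of their lcm; here lcm(15, 10) = 15·10/gcd(15, 10) = 150/5 = 30, so 30 ∣ N.

Both implications hold.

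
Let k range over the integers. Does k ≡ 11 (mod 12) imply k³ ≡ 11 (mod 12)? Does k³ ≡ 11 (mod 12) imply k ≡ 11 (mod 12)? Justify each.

Converse. Suppose k³ ≡ 11 (mod 12). The only residue r in {0, …, 11} with r³ ≡ 11 (mod 12) is r = 11, so k ≡ 11 (mod 12).

Forward direction. Suppose k ≡ 11 (mod 12). Write k = 12j + 11. Then (12j + 11)³ = 1728j³ + 4752j² + 4356j + 1331 = 12(144j³ + 396j² + 363j + 110) + 11, so k³ ≡ 11 (mod 12).

Both implications hold.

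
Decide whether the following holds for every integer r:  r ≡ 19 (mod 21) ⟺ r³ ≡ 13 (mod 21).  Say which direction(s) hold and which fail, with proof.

Only the forward implication holds.

(⇒) Suppose r ≡ 19 (mod 21). Write r = 21j + 19. Then (21j + 19)³ = 9261j³ + 25137j² + 22743j + 6859 = 21(441j³ + 1197j² + 1083j + 326) + 13, so r³ ≡ 13 (mod 21).

(⇐) This fails: take r = 10. Then 10³ = 1000 ≡ 13 (mod 21), yet 10 ≡ 10 (mod 21), not 19.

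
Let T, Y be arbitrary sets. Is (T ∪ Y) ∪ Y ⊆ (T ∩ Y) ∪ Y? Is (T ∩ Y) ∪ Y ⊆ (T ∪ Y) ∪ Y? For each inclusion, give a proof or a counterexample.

(⟸) Let x ∈ (T ∩ Y) ∪ Y. Then either x ∈ Y and x ∉ T; or x ∈ T ∩ Y. In each case x ∈ (T ∪ Y) ∪ Y, so (T ∩ Y) ∪ Y ⊆ (T ∪ Y) ∪ Y.

(⟹) This inclusion fails. Take T = {1}, Y = ∅; then 1 ∈ (T ∪ Y) ∪ Y but 1 ∉ (T ∩ Y) ∪ Y.

The sets are not equal: only the reverse inclusion holds.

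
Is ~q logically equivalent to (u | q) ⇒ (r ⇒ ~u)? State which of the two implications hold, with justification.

Neither implication holds.

(→) This fails. Under u = T, q = F, r = T, the left side is true but the right side is false.

(←) This fails. Under u = F, q = T, r = F, the left side is false but the right side is true.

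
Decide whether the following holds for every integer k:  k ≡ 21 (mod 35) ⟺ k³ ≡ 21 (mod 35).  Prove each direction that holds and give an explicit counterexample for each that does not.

Both directions hold.

(→) Suppose k ≡ 21 (mod 35). Write k = 35j + 21. Then (35j + 21)³ = 42875j³ + 77175j² + 46305j + 9261 = 35(1225j³ + 2205j² + 1323j + 264) + 21, so k³ ≡ 21 (mod 35).

(←) Conversely, suppose k³ ≡ 21 (mod 35). The only residue r in {0, …, 34} with r³ ≡ 21 (mod 35) is r = 21, so k ≡ 21 (mod 35).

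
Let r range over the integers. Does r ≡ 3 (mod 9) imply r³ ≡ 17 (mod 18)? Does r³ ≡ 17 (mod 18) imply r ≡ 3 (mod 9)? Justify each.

Neither implication holds.

Forward direction. This fails: take r = 3. Then 3 ≡ 3 (mod 9), but 3³ = 27 ≡ 9 (mod 18), not 17.

Converse. This fails: take r = 5. Then 5³ = 125 ≡ 17 (mod 18), yet 5 ≡ 5 (mod 9), not 3.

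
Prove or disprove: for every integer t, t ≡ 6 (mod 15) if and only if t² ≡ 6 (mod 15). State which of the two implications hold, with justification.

Not equivalent: only (⇒) holds.

(⇒) Suppose t ≡ 6 (mod 15). Write t = 15j + 6. Then (15j + 6)² = 225j² + 180j + 36 = 15(15j² + 12j + 2) + 6, so t² ≡ 6 (mod 15).

(⇐) This fails: take t = 9. Then 9² = 81 ≡ 6 (mod 15), yet 9 ≡ 9 (mod 15), not 6.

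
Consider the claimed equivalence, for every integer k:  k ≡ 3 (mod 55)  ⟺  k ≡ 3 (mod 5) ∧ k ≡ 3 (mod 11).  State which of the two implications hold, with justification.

Equivalent; both directions hold.

[⇒] Suppose k ≡ 3 (mod 55); write k = 55j + 3. Since 5 ∣ 55, reducing mod 5 gives k ≡ 3 (mod 5); since 11 ∣ 55, reducing mod 11 gives k ≡ 3 (mod 11).

[⇐] Conversely, if k ≡ 3 (mod 5) and k ≡ 3 (mod 11), then by the Chinese remainder theorem k ≡ 3 (mod 55). This is exactly k ≡ 3 (mod 55).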